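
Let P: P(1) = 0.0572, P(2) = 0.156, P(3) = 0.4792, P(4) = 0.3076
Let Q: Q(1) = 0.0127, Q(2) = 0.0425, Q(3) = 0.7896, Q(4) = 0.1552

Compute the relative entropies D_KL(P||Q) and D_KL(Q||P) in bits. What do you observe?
D_KL(P||Q) = 0.3752 bits, D_KL(Q||P) = 0.3084 bits. The two directions give different values (D_KL(P||Q) exceeds D_KL(Q||P) by 0.0668 bits): KL divergence is asymmetric.

D_KL(P||Q) = Σ P(x) log₂(P(x)/Q(x))

Computing term by term:
  P(1)·log₂(P(1)/Q(1)) = 0.0572·log₂(0.0572/0.0127) = 0.12419
  P(2)·log₂(P(2)/Q(2)) = 0.156·log₂(0.156/0.0425) = 0.29266
  P(3)·log₂(P(3)/Q(3)) = 0.4792·log₂(0.4792/0.7896) = -0.34526
  P(4)·log₂(P(4)/Q(4)) = 0.3076·log₂(0.3076/0.1552) = 0.30358

D_KL(P||Q) = 0.12419 + 0.29266 - 0.34526 + 0.30358 = 0.37517 ≈ 0.3752 bits

D_KL(Q||P) = Σ Q(x) log₂(Q(x)/P(x))

Computing term by term:
  Q(1)·log₂(Q(1)/P(1)) = 0.0127·log₂(0.0127/0.0572) = -0.02757
  Q(2)·log₂(Q(2)/P(2)) = 0.0425·log₂(0.0425/0.156) = -0.07973
  Q(3)·log₂(Q(3)/P(3)) = 0.7896·log₂(0.7896/0.4792) = 0.56890
  Q(4)·log₂(Q(4)/P(4)) = 0.1552·log₂(0.1552/0.3076) = -0.15317

D_KL(Q||P) = -0.02757 - 0.07973 + 0.56890 - 0.15317 = 0.30843 ≈ 0.3084 bits

These are NOT equal (difference: 0.0668 bits). KL divergence is asymmetric: D_KL(P||Q) ≠ D_KL(Q||P) in general.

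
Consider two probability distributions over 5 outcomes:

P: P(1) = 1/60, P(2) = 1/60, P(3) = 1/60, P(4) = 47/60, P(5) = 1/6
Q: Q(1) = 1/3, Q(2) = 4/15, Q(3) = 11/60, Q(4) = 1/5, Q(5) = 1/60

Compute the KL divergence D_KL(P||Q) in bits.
1.9002 bits

D_KL(P||Q) = Σ P(x) log₂(P(x)/Q(x))

Computing term by term:
  P(1)·log₂(P(1)/Q(1)) = (1/60)·log₂((1/60)/(1/3)) = -0.07203
  P(2)·log₂(P(2)/Q(2)) = (1/60)·log₂((1/60)/(4/15)) = -0.06667
  P(3)·log₂(P(3)/Q(3)) = (1/60)·log₂((1/60)/(11/60)) = -0.05766
  P(4)·log₂(P(4)/Q(4)) = (47/60)·log₂((47/60)/(1/5)) = 1.54287
  P(5)·log₂(P(5)/Q(5)) = (1/6)·log₂((1/6)/(1/60)) = 0.55365

D_KL(P||Q) = -0.07203 - 0.06667 - 0.05766 + 1.54287 + 0.55365 = 1.90016 ≈ 1.9002 bits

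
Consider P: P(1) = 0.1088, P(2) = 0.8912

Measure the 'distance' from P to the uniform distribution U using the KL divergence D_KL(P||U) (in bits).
0.5037 bits

U(i) = 1/2 for all i

D_KL(P||U) = Σ P(x) log₂(P(x) / (1/2))
           = Σ P(x) log₂(P(x)) + log₂(2)
           = log₂(2) - H(P)

H(P) = -Σ P(x) log₂(P(x)):
  -P(1)·log₂(P(1)) = -(0.1088)·log₂(0.1088) = 0.34819
  -P(2)·log₂(P(2)) = -(0.8912)·log₂(0.8912) = 0.14810
H(P) = 0.34819 + 0.14810 = 0.49629 bits

log₂(2) = 1.00000 bits

D_KL(P||U) = 1.00000 - 0.49629 = 0.50371 ≈ 0.5037 bits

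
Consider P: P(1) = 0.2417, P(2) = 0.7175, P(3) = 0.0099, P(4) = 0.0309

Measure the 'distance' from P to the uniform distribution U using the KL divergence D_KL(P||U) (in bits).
0.9403 bits

U(i) = 1/4 for all i

D_KL(P||U) = Σ P(x) log₂(P(x) / (1/4))
           = Σ P(x) log₂(P(x)) + log₂(4)
           = log₂(4) - H(P)

H(P) = -Σ P(x) log₂(P(x)):
  -P(1)·log₂(P(1)) = -(0.2417)·log₂(0.2417) = 0.49517
  -P(2)·log₂(P(2)) = -(0.7175)·log₂(0.7175) = 0.34365
  -P(3)·log₂(P(3)) = -(0.0099)·log₂(0.0099) = 0.06592
  -P(4)·log₂(P(4)) = -(0.0309)·log₂(0.0309) = 0.15500
H(P) = 0.49517 + 0.34365 + 0.06592 + 0.15500 = 1.05974 bits

log₂(4) = 2.00000 bits

D_KL(P||U) = 2.00000 - 1.05974 = 0.94026 ≈ 0.9403 bits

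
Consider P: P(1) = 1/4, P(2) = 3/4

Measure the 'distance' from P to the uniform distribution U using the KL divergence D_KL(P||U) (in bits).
0.1887 bits

U(i) = 1/2 for all i

D_KL(P||U) = Σ P(x) log₂(P(x) / (1/2))
           = Σ P(x) log₂(P(x)) + log₂(2)
           = log₂(2) - H(P)

H(P) = -Σ P(x) log₂(P(x)):
  -P(1)·log₂(P(1)) = -(1/4)·log₂(1/4) = 0.50000
  -P(2)·log₂(P(2)) = -(3/4)·log₂(3/4) = 0.31128
H(P) = 0.50000 + 0.31128 = 0.81128 bits

log₂(2) = 1.00000 bits

D_KL(P||U) = 1.00000 - 0.81128 = 0.18872 ≈ 0.1887 bits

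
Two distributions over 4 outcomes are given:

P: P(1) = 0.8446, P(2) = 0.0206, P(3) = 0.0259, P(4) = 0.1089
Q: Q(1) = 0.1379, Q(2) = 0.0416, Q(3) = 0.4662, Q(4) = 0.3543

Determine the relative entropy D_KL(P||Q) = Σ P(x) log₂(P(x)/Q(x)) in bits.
1.8941 bits

D_KL(P||Q) = Σ P(x) log₂(P(x)/Q(x))

Computing term by term:
  P(1)·log₂(P(1)/Q(1)) = 0.8446·log₂(0.8446/0.1379) = 2.20833
  P(2)·log₂(P(2)/Q(2)) = 0.0206·log₂(0.0206/0.0416) = -0.02089
  P(3)·log₂(P(3)/Q(3)) = 0.0259·log₂(0.0259/0.4662) = -0.10800
  P(4)·log₂(P(4)/Q(4)) = 0.1089·log₂(0.1089/0.3543) = -0.18534

D_KL(P||Q) = 2.20833 - 0.02089 - 0.10800 - 0.18534 = 1.89410 ≈ 1.8941 bits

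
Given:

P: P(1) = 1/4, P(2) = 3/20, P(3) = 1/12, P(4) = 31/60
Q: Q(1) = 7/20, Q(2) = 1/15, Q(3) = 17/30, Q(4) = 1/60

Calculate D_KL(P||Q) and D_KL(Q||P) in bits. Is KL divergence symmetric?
D_KL(P||Q) = 2.3833 bits, D_KL(Q||P) = 1.5765 bits. No, KL divergence is not symmetric.

D_KL(P||Q) = Σ P(x) log₂(P(x)/Q(x))

Computing term by term:
  P(1)·log₂(P(1)/Q(1)) = (1/4)·log₂((1/4)/(7/20)) = -0.12136
  P(2)·log₂(P(2)/Q(2)) = (3/20)·log₂((3/20)/(1/15)) = 0.17549
  P(3)·log₂(P(3)/Q(3)) = (1/12)·log₂((1/12)/(17/30)) = -0.23046
  P(4)·log₂(P(4)/Q(4)) = (31/60)·log₂((31/60)/(1/60)) = 2.55967

D_KL(P||Q) = -0.12136 + 0.17549 - 0.23046 + 2.55967 = 2.38334 ≈ 2.3833 bits

D_KL(Q||P) = Σ Q(x) log₂(Q(x)/P(x))

Computing term by term:
  Q(1)·log₂(Q(1)/P(1)) = (7/20)·log₂((7/20)/(1/4)) = 0.16990
  Q(2)·log₂(Q(2)/P(2)) = (1/15)·log₂((1/15)/(3/20)) = -0.07800
  Q(3)·log₂(Q(3)/P(3)) = (17/30)·log₂((17/30)/(1/12)) = 1.56714
  Q(4)·log₂(Q(4)/P(4)) = (1/60)·log₂((1/60)/(31/60)) = -0.08257

D_KL(Q||P) = 0.16990 - 0.07800 + 1.56714 - 0.08257 = 1.57647 ≈ 1.5765 bits

These are NOT equal (difference: 0.8068 bits). KL divergence is asymmetric: D_KL(P||Q) ≠ D_KL(Q||P) in general.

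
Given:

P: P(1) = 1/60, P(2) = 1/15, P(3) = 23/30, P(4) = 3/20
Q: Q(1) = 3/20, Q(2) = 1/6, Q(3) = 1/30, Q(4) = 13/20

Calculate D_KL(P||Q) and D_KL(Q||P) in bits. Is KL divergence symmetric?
D_KL(P||Q) = 3.0098 bits, D_KL(Q||P) = 1.9201 bits. No, KL divergence is not symmetric.

D_KL(P||Q) = Σ P(x) log₂(P(x)/Q(x))

Computing term by term:
  P(1)·log₂(P(1)/Q(1)) = (1/60)·log₂((1/60)/(3/20)) = -0.05283
  P(2)·log₂(P(2)/Q(2)) = (1/15)·log₂((1/15)/(1/6)) = -0.08813
  P(3)·log₂(P(3)/Q(3)) = (23/30)·log₂((23/30)/(1/30)) = 3.46806
  P(4)·log₂(P(4)/Q(4)) = (3/20)·log₂((3/20)/(13/20)) = -0.31732

D_KL(P||Q) = -0.05283 - 0.08813 + 3.46806 - 0.31732 = 3.00978 ≈ 3.0098 bits

D_KL(Q||P) = Σ Q(x) log₂(Q(x)/P(x))

Computing term by term:
  Q(1)·log₂(Q(1)/P(1)) = (3/20)·log₂((3/20)/(1/60)) = 0.47549
  Q(2)·log₂(Q(2)/P(2)) = (1/6)·log₂((1/6)/(1/15)) = 0.22032
  Q(3)·log₂(Q(3)/P(3)) = (1/30)·log₂((1/30)/(23/30)) = -0.15079
  Q(4)·log₂(Q(4)/P(4)) = (13/20)·log₂((13/20)/(3/20)) = 1.37506

D_KL(Q||P) = 0.47549 + 0.22032 - 0.15079 + 1.37506 = 1.92008 ≈ 1.9201 bits

These are NOT equal (difference: 1.0897 bits). KL divergence is asymmetric: D_KL(P||Q) ≠ D_KL(Q||P) in general.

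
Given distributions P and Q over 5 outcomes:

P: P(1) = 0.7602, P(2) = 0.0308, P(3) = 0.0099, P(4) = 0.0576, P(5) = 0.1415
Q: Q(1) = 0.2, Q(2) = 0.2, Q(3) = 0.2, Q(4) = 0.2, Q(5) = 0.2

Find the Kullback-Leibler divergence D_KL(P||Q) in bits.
1.1643 bits

D_KL(P||Q) = Σ P(x) log₂(P(x)/Q(x))

Computing term by term:
  P(1)·log₂(P(1)/Q(1)) = 0.7602·log₂(0.7602/0.2) = 1.46443
  P(2)·log₂(P(2)/Q(2)) = 0.0308·log₂(0.0308/0.2) = -0.08313
  P(3)·log₂(P(3)/Q(3)) = 0.0099·log₂(0.0099/0.2) = -0.04293
  P(4)·log₂(P(4)/Q(4)) = 0.0576·log₂(0.0576/0.2) = -0.10344
  P(5)·log₂(P(5)/Q(5)) = 0.1415·log₂(0.1415/0.2) = -0.07064

D_KL(P||Q) = 1.46443 - 0.08313 - 0.04293 - 0.10344 - 0.07064 = 1.16429 ≈ 1.1643 bits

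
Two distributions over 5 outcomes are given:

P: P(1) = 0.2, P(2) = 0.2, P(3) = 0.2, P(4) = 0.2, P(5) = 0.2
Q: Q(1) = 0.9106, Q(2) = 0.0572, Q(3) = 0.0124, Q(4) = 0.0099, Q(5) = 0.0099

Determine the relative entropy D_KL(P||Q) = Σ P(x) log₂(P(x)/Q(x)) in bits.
2.4607 bits

D_KL(P||Q) = Σ P(x) log₂(P(x)/Q(x))

Computing term by term:
  P(1)·log₂(P(1)/Q(1)) = 0.2·log₂(0.2/0.9106) = -0.43736
  P(2)·log₂(P(2)/Q(2)) = 0.2·log₂(0.2/0.0572) = 0.36118
  P(3)·log₂(P(3)/Q(3)) = 0.2·log₂(0.2/0.0124) = 0.80232
  P(4)·log₂(P(4)/Q(4)) = 0.2·log₂(0.2/0.0099) = 0.86729
  P(5)·log₂(P(5)/Q(5)) = 0.2·log₂(0.2/0.0099) = 0.86729

D_KL(P||Q) = -0.43736 + 0.36118 + 0.80232 + 0.86729 + 0.86729 = 2.46072 ≈ 2.4607 bits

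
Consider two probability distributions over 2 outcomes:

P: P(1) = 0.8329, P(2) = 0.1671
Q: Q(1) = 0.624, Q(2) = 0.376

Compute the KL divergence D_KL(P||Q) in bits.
0.1515 bits

D_KL(P||Q) = Σ P(x) log₂(P(x)/Q(x))

Computing term by term:
  P(1)·log₂(P(1)/Q(1)) = 0.8329·log₂(0.8329/0.624) = 0.34698
  P(2)·log₂(P(2)/Q(2)) = 0.1671·log₂(0.1671/0.376) = -0.19551

D_KL(P||Q) = 0.34698 - 0.19551 = 0.15147 ≈ 0.1515 bits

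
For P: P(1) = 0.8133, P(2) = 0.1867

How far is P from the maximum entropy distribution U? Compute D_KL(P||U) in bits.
0.3055 bits

U(i) = 1/2 for all i

D_KL(P||U) = Σ P(x) log₂(P(x) / (1/2))
           = Σ P(x) log₂(P(x)) + log₂(2)
           = log₂(2) - H(P)

H(P) = -Σ P(x) log₂(P(x)):
  -P(1)·log₂(P(1)) = -(0.8133)·log₂(0.8133) = 0.24248
  -P(2)·log₂(P(2)) = -(0.1867)·log₂(0.1867) = 0.45204
H(P) = 0.24248 + 0.45204 = 0.69452 bits

log₂(2) = 1.00000 bits

D_KL(P||U) = 1.00000 - 0.69452 = 0.30548 ≈ 0.3055 bits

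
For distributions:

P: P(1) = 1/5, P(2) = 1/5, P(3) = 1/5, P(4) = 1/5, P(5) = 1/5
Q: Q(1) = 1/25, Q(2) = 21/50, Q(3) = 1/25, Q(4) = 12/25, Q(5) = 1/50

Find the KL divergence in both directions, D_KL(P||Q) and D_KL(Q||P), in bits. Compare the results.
D_KL(P||Q) = 1.1265 bits, D_KL(Q||P) = 0.8036 bits. D_KL(P||Q) is larger than D_KL(Q||P) by 0.3229 bits; the two directions differ.

D_KL(P||Q) = Σ P(x) log₂(P(x)/Q(x))

Computing term by term:
  P(1)·log₂(P(1)/Q(1)) = (1/5)·log₂((1/5)/(1/25)) = 0.46439
  P(2)·log₂(P(2)/Q(2)) = (1/5)·log₂((1/5)/(21/50)) = -0.21408
  P(3)·log₂(P(3)/Q(3)) = (1/5)·log₂((1/5)/(1/25)) = 0.46439
  P(4)·log₂(P(4)/Q(4)) = (1/5)·log₂((1/5)/(12/25)) = -0.25261
  P(5)·log₂(P(5)/Q(5)) = (1/5)·log₂((1/5)/(1/50)) = 0.66439

D_KL(P||Q) = 0.46439 - 0.21408 + 0.46439 - 0.25261 + 0.66439 = 1.12648 ≈ 1.1265 bits

D_KL(Q||P) = Σ Q(x) log₂(Q(x)/P(x))

Computing term by term:
  Q(1)·log₂(Q(1)/P(1)) = (1/25)·log₂((1/25)/(1/5)) = -0.09288
  Q(2)·log₂(Q(2)/P(2)) = (21/50)·log₂((21/50)/(1/5)) = 0.44956
  Q(3)·log₂(Q(3)/P(3)) = (1/25)·log₂((1/25)/(1/5)) = -0.09288
  Q(4)·log₂(Q(4)/P(4)) = (12/25)·log₂((12/25)/(1/5)) = 0.60626
  Q(5)·log₂(Q(5)/P(5)) = (1/50)·log₂((1/50)/(1/5)) = -0.06644

D_KL(Q||P) = -0.09288 + 0.44956 - 0.09288 + 0.60626 - 0.06644 = 0.80362 ≈ 0.8036 bits

These are NOT equal (difference: 0.3229 bits). KL divergence is asymmetric: D_KL(P||Q) ≠ D_KL(Q||P) in general.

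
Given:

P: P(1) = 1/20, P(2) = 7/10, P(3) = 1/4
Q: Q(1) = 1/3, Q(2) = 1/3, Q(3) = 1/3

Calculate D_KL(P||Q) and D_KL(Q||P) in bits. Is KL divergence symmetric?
D_KL(P||Q) = 0.5087 bits, D_KL(Q||P) = 0.6939 bits. No, KL divergence is not symmetric.

D_KL(P||Q) = Σ P(x) log₂(P(x)/Q(x))

Computing term by term:
  P(1)·log₂(P(1)/Q(1)) = (1/20)·log₂((1/20)/(1/3)) = -0.13685
  P(2)·log₂(P(2)/Q(2)) = (7/10)·log₂((7/10)/(1/3)) = 0.74927
  P(3)·log₂(P(3)/Q(3)) = (1/4)·log₂((1/4)/(1/3)) = -0.10376

D_KL(P||Q) = -0.13685 + 0.74927 - 0.10376 = 0.50866 ≈ 0.5087 bits

D_KL(Q||P) = Σ Q(x) log₂(Q(x)/P(x))

Computing term by term:
  Q(1)·log₂(Q(1)/P(1)) = (1/3)·log₂((1/3)/(1/20)) = 0.91232
  Q(2)·log₂(Q(2)/P(2)) = (1/3)·log₂((1/3)/(7/10)) = -0.35680
  Q(3)·log₂(Q(3)/P(3)) = (1/3)·log₂((1/3)/(1/4)) = 0.13835

D_KL(Q||P) = 0.91232 - 0.35680 + 0.13835 = 0.69387 ≈ 0.6939 bits

These are NOT equal (difference: 0.1852 bits). KL divergence is asymmetric: D_KL(P||Q) ≠ D_KL(Q||P) in general.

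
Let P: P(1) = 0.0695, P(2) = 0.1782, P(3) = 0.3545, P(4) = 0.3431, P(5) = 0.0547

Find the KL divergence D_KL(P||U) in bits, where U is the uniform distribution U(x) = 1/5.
0.3219 bits

U(i) = 1/5 for all i

D_KL(P||U) = Σ P(x) log₂(P(x) / (1/5))
           = Σ P(x) log₂(P(x)) + log₂(5)
           = log₂(5) - H(P)

H(P) = -Σ P(x) log₂(P(x)):
  -P(1)·log₂(P(1)) = -(0.0695)·log₂(0.0695) = 0.26736
  -P(2)·log₂(P(2)) = -(0.1782)·log₂(0.1782) = 0.44344
  -P(3)·log₂(P(3)) = -(0.3545)·log₂(0.3545) = 0.53038
  -P(4)·log₂(P(4)) = -(0.3431)·log₂(0.3431) = 0.52951
  -P(5)·log₂(P(5)) = -(0.0547)·log₂(0.0547) = 0.22932
H(P) = 0.26736 + 0.44344 + 0.53038 + 0.52951 + 0.22932 = 2.00001 bits

log₂(5) = 2.32193 bits

D_KL(P||U) = 2.32193 - 2.00001 = 0.32192 ≈ 0.3219 bits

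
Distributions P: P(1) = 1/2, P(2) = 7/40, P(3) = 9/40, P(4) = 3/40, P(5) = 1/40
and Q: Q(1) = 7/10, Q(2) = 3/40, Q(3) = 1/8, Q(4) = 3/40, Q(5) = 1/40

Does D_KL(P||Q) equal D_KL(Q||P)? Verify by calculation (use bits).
D_KL(P||Q) = 0.1620 bits, D_KL(Q||P) = 0.1421 bits. No — D_KL(P||Q) ≠ D_KL(Q||P) for this pair.

D_KL(P||Q) = Σ P(x) log₂(P(x)/Q(x))

Computing term by term:
  P(1)·log₂(P(1)/Q(1)) = (1/2)·log₂((1/2)/(7/10)) = -0.24271
  P(2)·log₂(P(2)/Q(2)) = (7/40)·log₂((7/40)/(3/40)) = 0.21392
  P(3)·log₂(P(3)/Q(3)) = (9/40)·log₂((9/40)/(1/8)) = 0.19080
  P(4)·log₂(P(4)/Q(4)) = (3/40)·log₂((3/40)/(3/40)) = 0.00000
  P(5)·log₂(P(5)/Q(5)) = (1/40)·log₂((1/40)/(1/40)) = 0.00000

D_KL(P||Q) = -0.24271 + 0.21392 + 0.19080 + 0.00000 + 0.00000 = 0.16201 ≈ 0.1620 bits

D_KL(Q||P) = Σ Q(x) log₂(Q(x)/P(x))

Computing term by term:
  Q(1)·log₂(Q(1)/P(1)) = (7/10)·log₂((7/10)/(1/2)) = 0.33980
  Q(2)·log₂(Q(2)/P(2)) = (3/40)·log₂((3/40)/(7/40)) = -0.09168
  Q(3)·log₂(Q(3)/P(3)) = (1/8)·log₂((1/8)/(9/40)) = -0.10600
  Q(4)·log₂(Q(4)/P(4)) = (3/40)·log₂((3/40)/(3/40)) = 0.00000
  Q(5)·log₂(Q(5)/P(5)) = (1/40)·log₂((1/40)/(1/40)) = 0.00000

D_KL(Q||P) = 0.33980 - 0.09168 - 0.10600 + 0.00000 + 0.00000 = 0.14212 ≈ 0.1421 bits

These are NOT equal (difference: 0.0199 bits). KL divergence is asymmetric: D_KL(P||Q) ≠ D_KL(Q||P) in general.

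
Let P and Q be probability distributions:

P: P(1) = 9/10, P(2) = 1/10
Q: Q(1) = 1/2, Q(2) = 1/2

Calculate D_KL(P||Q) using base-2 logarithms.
0.5310 bits

D_KL(P||Q) = Σ P(x) log₂(P(x)/Q(x))

Computing term by term:
  P(1)·log₂(P(1)/Q(1)) = (9/10)·log₂((9/10)/(1/2)) = 0.76320
  P(2)·log₂(P(2)/Q(2)) = (1/10)·log₂((1/10)/(1/2)) = -0.23219

D_KL(P||Q) = 0.76320 - 0.23219 = 0.53101 ≈ 0.5310 bits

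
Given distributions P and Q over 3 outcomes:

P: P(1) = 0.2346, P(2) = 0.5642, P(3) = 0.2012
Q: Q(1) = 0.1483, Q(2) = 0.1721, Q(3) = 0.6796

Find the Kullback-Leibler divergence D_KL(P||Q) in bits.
0.7684 bits

D_KL(P||Q) = Σ P(x) log₂(P(x)/Q(x))

Computing term by term:
  P(1)·log₂(P(1)/Q(1)) = 0.2346·log₂(0.2346/0.1483) = 0.15523
  P(2)·log₂(P(2)/Q(2)) = 0.5642·log₂(0.5642/0.1721) = 0.96645
  P(3)·log₂(P(3)/Q(3)) = 0.2012·log₂(0.2012/0.6796) = -0.35332

D_KL(P||Q) = 0.15523 + 0.96645 - 0.35332 = 0.76836 ≈ 0.7684 bits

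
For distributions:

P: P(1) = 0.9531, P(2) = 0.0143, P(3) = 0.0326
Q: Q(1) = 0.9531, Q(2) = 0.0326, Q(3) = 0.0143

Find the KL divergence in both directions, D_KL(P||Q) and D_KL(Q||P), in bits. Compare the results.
D_KL(P||Q) = 0.0218 bits, D_KL(Q||P) = 0.0218 bits. The two directions give exactly the same value for this pair.

D_KL(P||Q) = Σ P(x) log₂(P(x)/Q(x))

Computing term by term:
  P(1)·log₂(P(1)/Q(1)) = 0.9531·log₂(0.9531/0.9531) = 0.00000
  P(2)·log₂(P(2)/Q(2)) = 0.0143·log₂(0.0143/0.0326) = -0.01700
  P(3)·log₂(P(3)/Q(3)) = 0.0326·log₂(0.0326/0.0143) = 0.03876

D_KL(P||Q) = 0.00000 - 0.01700 + 0.03876 = 0.02176 ≈ 0.0218 bits

D_KL(Q||P) = Σ Q(x) log₂(Q(x)/P(x))

Computing term by term:
  Q(1)·log₂(Q(1)/P(1)) = 0.9531·log₂(0.9531/0.9531) = 0.00000
  Q(2)·log₂(Q(2)/P(2)) = 0.0326·log₂(0.0326/0.0143) = 0.03876
  Q(3)·log₂(Q(3)/P(3)) = 0.0143·log₂(0.0143/0.0326) = -0.01700

D_KL(Q||P) = 0.00000 + 0.03876 - 0.01700 = 0.02176 ≈ 0.0218 bits

These ARE equal here. Q is P with outcomes relabeled (Q(2) = P(3), Q(3) = P(2)) by a relabeling that is its own inverse, so the two sums contain exactly the same terms in a different order. This is a special case — KL divergence is not symmetric in general: D_KL(P||Q) ≠ D_KL(Q||P) for most P, Q.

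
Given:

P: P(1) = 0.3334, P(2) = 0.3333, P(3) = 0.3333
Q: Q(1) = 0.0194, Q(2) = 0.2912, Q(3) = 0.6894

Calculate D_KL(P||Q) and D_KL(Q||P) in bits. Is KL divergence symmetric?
D_KL(P||Q) = 1.0834 bits, D_KL(Q||P) = 0.5865 bits. No, KL divergence is not symmetric.

D_KL(P||Q) = Σ P(x) log₂(P(x)/Q(x))

Computing term by term:
  P(1)·log₂(P(1)/Q(1)) = 0.3334·log₂(0.3334/0.0194) = 1.36798
  P(2)·log₂(P(2)/Q(2)) = 0.3333·log₂(0.3333/0.2912) = 0.06493
  P(3)·log₂(P(3)/Q(3)) = 0.3333·log₂(0.3333/0.6894) = -0.34947

D_KL(P||Q) = 1.36798 + 0.06493 - 0.34947 = 1.08344 ≈ 1.0834 bits

D_KL(Q||P) = Σ Q(x) log₂(Q(x)/P(x))

Computing term by term:
  Q(1)·log₂(Q(1)/P(1)) = 0.0194·log₂(0.0194/0.3334) = -0.07960
  Q(2)·log₂(Q(2)/P(2)) = 0.2912·log₂(0.2912/0.3333) = -0.05673
  Q(3)·log₂(Q(3)/P(3)) = 0.6894·log₂(0.6894/0.3333) = 0.72285

D_KL(Q||P) = -0.07960 - 0.05673 + 0.72285 = 0.58652 ≈ 0.5865 bits

These are NOT equal (difference: 0.4969 bits). KL divergence is asymmetric: D_KL(P||Q) ≠ D_KL(Q||P) in general.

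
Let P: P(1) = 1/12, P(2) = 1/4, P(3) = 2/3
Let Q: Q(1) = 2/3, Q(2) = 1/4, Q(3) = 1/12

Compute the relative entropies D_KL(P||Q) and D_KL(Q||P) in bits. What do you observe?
D_KL(P||Q) = 1.7500 bits, D_KL(Q||P) = 1.7500 bits. The two directions give the same value here, because Q is a self-inverse relabeling of P; in general KL divergence is asymmetric.

D_KL(P||Q) = Σ P(x) log₂(P(x)/Q(x))

Computing term by term:
  P(1)·log₂(P(1)/Q(1)) = (1/12)·log₂((1/12)/(2/3)) = -0.25000
  P(2)·log₂(P(2)/Q(2)) = (1/4)·log₂((1/4)/(1/4)) = 0.00000
  P(3)·log₂(P(3)/Q(3)) = (2/3)·log₂((2/3)/(1/12)) = 2.00000

D_KL(P||Q) = -0.25000 + 0.00000 + 2.00000 = 1.75000 ≈ 1.7500 bits

D_KL(Q||P) = Σ Q(x) log₂(Q(x)/P(x))

Computing term by term:
  Q(1)·log₂(Q(1)/P(1)) = (2/3)·log₂((2/3)/(1/12)) = 2.00000
  Q(2)·log₂(Q(2)/P(2)) = (1/4)·log₂((1/4)/(1/4)) = 0.00000
  Q(3)·log₂(Q(3)/P(3)) = (1/12)·log₂((1/12)/(2/3)) = -0.25000

D_KL(Q||P) = 2.00000 + 0.00000 - 0.25000 = 1.75000 ≈ 1.7500 bits

These ARE equal here. Q is P with outcomes relabeled (Q(1) = P(3), Q(3) = P(1)) by a relabeling that is its own inverse, so the two sums contain exactly the same terms in a different order. This is a special case — KL divergence is not symmetric in general: D_KL(P||Q) ≠ D_KL(Q||P) for most P, Q.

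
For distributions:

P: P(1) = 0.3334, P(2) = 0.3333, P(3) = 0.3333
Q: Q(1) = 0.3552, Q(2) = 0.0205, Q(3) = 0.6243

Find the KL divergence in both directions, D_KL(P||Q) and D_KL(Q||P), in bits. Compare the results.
D_KL(P||Q) = 1.0087 bits, D_KL(Q||P) = 0.5152 bits. D_KL(P||Q) is larger than D_KL(Q||P) by 0.4935 bits; the two directions differ.

D_KL(P||Q) = Σ P(x) log₂(P(x)/Q(x))

Computing term by term:
  P(1)·log₂(P(1)/Q(1)) = 0.3334·log₂(0.3334/0.3552) = -0.03047
  P(2)·log₂(P(2)/Q(2)) = 0.3333·log₂(0.3333/0.0205) = 1.34091
  P(3)·log₂(P(3)/Q(3)) = 0.3333·log₂(0.3333/0.6243) = -0.30178

D_KL(P||Q) = -0.03047 + 1.34091 - 0.30178 = 1.00866 ≈ 1.0087 bits

D_KL(Q||P) = Σ Q(x) log₂(Q(x)/P(x))

Computing term by term:
  Q(1)·log₂(Q(1)/P(1)) = 0.3552·log₂(0.3552/0.3334) = 0.03246
  Q(2)·log₂(Q(2)/P(2)) = 0.0205·log₂(0.0205/0.3333) = -0.08247
  Q(3)·log₂(Q(3)/P(3)) = 0.6243·log₂(0.6243/0.3333) = 0.56525

D_KL(Q||P) = 0.03246 - 0.08247 + 0.56525 = 0.51524 ≈ 0.5152 bits

These are NOT equal (difference: 0.4935 bits). KL divergence is asymmetric: D_KL(P||Q) ≠ D_KL(Q||P) in general.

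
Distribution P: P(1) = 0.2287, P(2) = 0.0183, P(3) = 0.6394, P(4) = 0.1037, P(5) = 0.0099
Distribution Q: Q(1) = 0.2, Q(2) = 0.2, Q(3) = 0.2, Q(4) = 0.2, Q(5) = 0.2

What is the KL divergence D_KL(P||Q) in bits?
0.9120 bits

D_KL(P||Q) = Σ P(x) log₂(P(x)/Q(x))

Computing term by term:
  P(1)·log₂(P(1)/Q(1)) = 0.2287·log₂(0.2287/0.2) = 0.04424
  P(2)·log₂(P(2)/Q(2)) = 0.0183·log₂(0.0183/0.2) = -0.06314
  P(3)·log₂(P(3)/Q(3)) = 0.6394·log₂(0.6394/0.2) = 1.07209
  P(4)·log₂(P(4)/Q(4)) = 0.1037·log₂(0.1037/0.2) = -0.09826
  P(5)·log₂(P(5)/Q(5)) = 0.0099·log₂(0.0099/0.2) = -0.04293

D_KL(P||Q) = 0.04424 - 0.06314 + 1.07209 - 0.09826 - 0.04293 = 0.91200 ≈ 0.9120 bits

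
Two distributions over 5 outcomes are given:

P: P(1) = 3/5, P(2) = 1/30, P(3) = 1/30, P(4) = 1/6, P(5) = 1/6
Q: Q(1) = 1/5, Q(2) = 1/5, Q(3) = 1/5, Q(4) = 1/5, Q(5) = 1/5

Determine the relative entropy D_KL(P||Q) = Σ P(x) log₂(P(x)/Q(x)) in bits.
0.6910 bits

D_KL(P||Q) = Σ P(x) log₂(P(x)/Q(x))

Computing term by term:
  P(1)·log₂(P(1)/Q(1)) = (3/5)·log₂((3/5)/(1/5)) = 0.95098
  P(2)·log₂(P(2)/Q(2)) = (1/30)·log₂((1/30)/(1/5)) = -0.08617
  P(3)·log₂(P(3)/Q(3)) = (1/30)·log₂((1/30)/(1/5)) = -0.08617
  P(4)·log₂(P(4)/Q(4)) = (1/6)·log₂((1/6)/(1/5)) = -0.04384
  P(5)·log₂(P(5)/Q(5)) = (1/6)·log₂((1/6)/(1/5)) = -0.04384

D_KL(P||Q) = 0.95098 - 0.08617 - 0.08617 - 0.04384 - 0.04384 = 0.69096 ≈ 0.6910 bits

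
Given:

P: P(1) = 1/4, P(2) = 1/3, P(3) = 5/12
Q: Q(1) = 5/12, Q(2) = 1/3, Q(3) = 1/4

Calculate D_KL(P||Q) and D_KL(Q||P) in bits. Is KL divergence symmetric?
D_KL(P||Q) = 0.1228 bits, D_KL(Q||P) = 0.1228 bits. The two values coincide for this particular pair, but no — KL divergence is not symmetric in general.

D_KL(P||Q) = Σ P(x) log₂(P(x)/Q(x))

Computing term by term:
  P(1)·log₂(P(1)/Q(1)) = (1/4)·log₂((1/4)/(5/12)) = -0.18424
  P(2)·log₂(P(2)/Q(2)) = (1/3)·log₂((1/3)/(1/3)) = 0.00000
  P(3)·log₂(P(3)/Q(3)) = (5/12)·log₂((5/12)/(1/4)) = 0.30707

D_KL(P||Q) = -0.18424 + 0.00000 + 0.30707 = 0.12283 ≈ 0.1228 bits

D_KL(Q||P) = Σ Q(x) log₂(Q(x)/P(x))

Computing term by term:
  Q(1)·log₂(Q(1)/P(1)) = (5/12)·log₂((5/12)/(1/4)) = 0.30707
  Q(2)·log₂(Q(2)/P(2)) = (1/3)·log₂((1/3)/(1/3)) = 0.00000
  Q(3)·log₂(Q(3)/P(3)) = (1/4)·log₂((1/4)/(5/12)) = -0.18424

D_KL(Q||P) = 0.30707 + 0.00000 - 0.18424 = 0.12283 ≈ 0.1228 bits

These ARE equal here. Q is P with outcomes relabeled (Q(1) = P(3), Q(3) = P(1)) by a relabeling that is its own inverse, so the two sums contain exactly the same terms in a different order. This is a special case — KL divergence is not symmetric in general: D_KL(P||Q) ≠ D_KL(Q||P) for most P, Q.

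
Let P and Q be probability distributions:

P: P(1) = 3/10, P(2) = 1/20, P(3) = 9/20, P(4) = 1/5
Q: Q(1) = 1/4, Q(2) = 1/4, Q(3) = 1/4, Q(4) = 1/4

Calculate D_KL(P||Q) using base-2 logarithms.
0.2800 bits

D_KL(P||Q) = Σ P(x) log₂(P(x)/Q(x))

Computing term by term:
  P(1)·log₂(P(1)/Q(1)) = (3/10)·log₂((3/10)/(1/4)) = 0.07891
  P(2)·log₂(P(2)/Q(2)) = (1/20)·log₂((1/20)/(1/4)) = -0.11610
  P(3)·log₂(P(3)/Q(3)) = (9/20)·log₂((9/20)/(1/4)) = 0.38160
  P(4)·log₂(P(4)/Q(4)) = (1/5)·log₂((1/5)/(1/4)) = -0.06439

D_KL(P||Q) = 0.07891 - 0.11610 + 0.38160 - 0.06439 = 0.28002 ≈ 0.2800 bits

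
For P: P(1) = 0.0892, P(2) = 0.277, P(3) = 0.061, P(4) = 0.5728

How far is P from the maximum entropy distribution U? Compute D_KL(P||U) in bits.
0.4694 bits

U(i) = 1/4 for all i

D_KL(P||U) = Σ P(x) log₂(P(x) / (1/4))
           = Σ P(x) log₂(P(x)) + log₂(4)
           = log₂(4) - H(P)

H(P) = -Σ P(x) log₂(P(x)):
  -P(1)·log₂(P(1)) = -(0.0892)·log₂(0.0892) = 0.31102
  -P(2)·log₂(P(2)) = -(0.277)·log₂(0.277) = 0.51302
  -P(3)·log₂(P(3)) = -(0.061)·log₂(0.061) = 0.24614
  -P(4)·log₂(P(4)) = -(0.5728)·log₂(0.5728) = 0.46047
H(P) = 0.31102 + 0.51302 + 0.24614 + 0.46047 = 1.53065 bits

log₂(4) = 2.00000 bits

D_KL(P||U) = 2.00000 - 1.53065 = 0.46935 ≈ 0.4694 bits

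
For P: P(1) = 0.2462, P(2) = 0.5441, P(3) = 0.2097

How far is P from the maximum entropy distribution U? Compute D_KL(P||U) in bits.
0.1368 bits

U(i) = 1/3 for all i

D_KL(P||U) = Σ P(x) log₂(P(x) / (1/3))
           = Σ P(x) log₂(P(x)) + log₂(3)
           = log₂(3) - H(P)

H(P) = -Σ P(x) log₂(P(x)):
  -P(1)·log₂(P(1)) = -(0.2462)·log₂(0.2462) = 0.49784
  -P(2)·log₂(P(2)) = -(0.5441)·log₂(0.5441) = 0.47775
  -P(3)·log₂(P(3)) = -(0.2097)·log₂(0.2097) = 0.47258
H(P) = 0.49784 + 0.47775 + 0.47258 = 1.44817 bits

log₂(3) = 1.58496 bits

D_KL(P||U) = 1.58496 - 1.44817 = 0.13679 ≈ 0.1368 bits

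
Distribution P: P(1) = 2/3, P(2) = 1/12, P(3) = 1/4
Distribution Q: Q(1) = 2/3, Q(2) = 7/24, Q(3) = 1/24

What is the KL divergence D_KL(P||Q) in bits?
0.4956 bits

D_KL(P||Q) = Σ P(x) log₂(P(x)/Q(x))

Computing term by term:
  P(1)·log₂(P(1)/Q(1)) = (2/3)·log₂((2/3)/(2/3)) = 0.00000
  P(2)·log₂(P(2)/Q(2)) = (1/12)·log₂((1/12)/(7/24)) = -0.15061
  P(3)·log₂(P(3)/Q(3)) = (1/4)·log₂((1/4)/(1/24)) = 0.64624

D_KL(P||Q) = 0.00000 - 0.15061 + 0.64624 = 0.49563 ≈ 0.4956 bits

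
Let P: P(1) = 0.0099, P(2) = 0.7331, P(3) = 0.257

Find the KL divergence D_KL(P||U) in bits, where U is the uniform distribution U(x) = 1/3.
0.6869 bits

U(i) = 1/3 for all i

D_KL(P||U) = Σ P(x) log₂(P(x) / (1/3))
           = Σ P(x) log₂(P(x)) + log₂(3)
           = log₂(3) - H(P)

H(P) = -Σ P(x) log₂(P(x)):
  -P(1)·log₂(P(1)) = -(0.0099)·log₂(0.0099) = 0.06592
  -P(2)·log₂(P(2)) = -(0.7331)·log₂(0.7331) = 0.32837
  -P(3)·log₂(P(3)) = -(0.257)·log₂(0.257) = 0.50376
H(P) = 0.06592 + 0.32837 + 0.50376 = 0.89805 bits

log₂(3) = 1.58496 bits

D_KL(P||U) = 1.58496 - 0.89805 = 0.68691 ≈ 0.6869 bits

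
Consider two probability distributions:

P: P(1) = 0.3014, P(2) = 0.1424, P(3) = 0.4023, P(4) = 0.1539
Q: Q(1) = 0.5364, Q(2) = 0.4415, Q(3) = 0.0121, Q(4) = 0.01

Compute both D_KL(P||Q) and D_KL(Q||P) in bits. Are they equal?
D_KL(P||Q) = 2.1576 bits, D_KL(Q||P) = 1.0662 bits. No, they are not equal.

D_KL(P||Q) = Σ P(x) log₂(P(x)/Q(x))

Computing term by term:
  P(1)·log₂(P(1)/Q(1)) = 0.3014·log₂(0.3014/0.5364) = -0.25065
  P(2)·log₂(P(2)/Q(2)) = 0.1424·log₂(0.1424/0.4415) = -0.23246
  P(3)·log₂(P(3)/Q(3)) = 0.4023·log₂(0.4023/0.0121) = 2.03370
  P(4)·log₂(P(4)/Q(4)) = 0.1539·log₂(0.1539/0.01) = 0.60697

D_KL(P||Q) = -0.25065 - 0.23246 + 2.03370 + 0.60697 = 2.15756 ≈ 2.1576 bits

D_KL(Q||P) = Σ Q(x) log₂(Q(x)/P(x))

Computing term by term:
  Q(1)·log₂(Q(1)/P(1)) = 0.5364·log₂(0.5364/0.3014) = 0.44609
  Q(2)·log₂(Q(2)/P(2)) = 0.4415·log₂(0.4415/0.1424) = 0.72073
  Q(3)·log₂(Q(3)/P(3)) = 0.0121·log₂(0.0121/0.4023) = -0.06117
  Q(4)·log₂(Q(4)/P(4)) = 0.01·log₂(0.01/0.1539) = -0.03944

D_KL(Q||P) = 0.44609 + 0.72073 - 0.06117 - 0.03944 = 1.06621 ≈ 1.0662 bits

These are NOT equal (difference: 1.0914 bits). KL divergence is asymmetric: D_KL(P||Q) ≠ D_KL(Q||P) in general.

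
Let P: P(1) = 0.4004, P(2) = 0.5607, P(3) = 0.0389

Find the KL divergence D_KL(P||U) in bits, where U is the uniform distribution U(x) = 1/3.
0.4060 bits

U(i) = 1/3 for all i

D_KL(P||U) = Σ P(x) log₂(P(x) / (1/3))
           = Σ P(x) log₂(P(x)) + log₂(3)
           = log₂(3) - H(P)

H(P) = -Σ P(x) log₂(P(x)):
  -P(1)·log₂(P(1)) = -(0.4004)·log₂(0.4004) = 0.52872
  -P(2)·log₂(P(2)) = -(0.5607)·log₂(0.5607) = 0.46802
  -P(3)·log₂(P(3)) = -(0.0389)·log₂(0.0389) = 0.18221
H(P) = 0.52872 + 0.46802 + 0.18221 = 1.17895 bits

log₂(3) = 1.58496 bits

D_KL(P||U) = 1.58496 - 1.17895 = 0.40601 ≈ 0.4060 bits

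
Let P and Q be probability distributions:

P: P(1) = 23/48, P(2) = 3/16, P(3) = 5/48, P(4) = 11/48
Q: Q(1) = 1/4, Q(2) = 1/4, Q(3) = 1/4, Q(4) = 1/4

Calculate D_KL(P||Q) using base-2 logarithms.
0.2116 bits

D_KL(P||Q) = Σ P(x) log₂(P(x)/Q(x))

Computing term by term:
  P(1)·log₂(P(1)/Q(1)) = (23/48)·log₂((23/48)/(1/4)) = 0.44975
  P(2)·log₂(P(2)/Q(2)) = (3/16)·log₂((3/16)/(1/4)) = -0.07782
  P(3)·log₂(P(3)/Q(3)) = (5/48)·log₂((5/48)/(1/4)) = -0.13157
  P(4)·log₂(P(4)/Q(4)) = (11/48)·log₂((11/48)/(1/4)) = -0.02877

D_KL(P||Q) = 0.44975 - 0.07782 - 0.13157 - 0.02877 = 0.21159 ≈ 0.2116 bits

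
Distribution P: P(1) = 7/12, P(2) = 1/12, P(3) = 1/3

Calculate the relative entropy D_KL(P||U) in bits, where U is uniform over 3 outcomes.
0.3043 bits

U(i) = 1/3 for all i

D_KL(P||U) = Σ P(x) log₂(P(x) / (1/3))
           = Σ P(x) log₂(P(x)) + log₂(3)
           = log₂(3) - H(P)

H(P) = -Σ P(x) log₂(P(x)):
  -P(1)·log₂(P(1)) = -(7/12)·log₂(7/12) = 0.45360
  -P(2)·log₂(P(2)) = -(1/12)·log₂(1/12) = 0.29875
  -P(3)·log₂(P(3)) = -(1/3)·log₂(1/3) = 0.52832
H(P) = 0.45360 + 0.29875 + 0.52832 = 1.28067 bits

log₂(3) = 1.58496 bits

D_KL(P||U) = 1.58496 - 1.28067 = 0.30429 ≈ 0.3043 bits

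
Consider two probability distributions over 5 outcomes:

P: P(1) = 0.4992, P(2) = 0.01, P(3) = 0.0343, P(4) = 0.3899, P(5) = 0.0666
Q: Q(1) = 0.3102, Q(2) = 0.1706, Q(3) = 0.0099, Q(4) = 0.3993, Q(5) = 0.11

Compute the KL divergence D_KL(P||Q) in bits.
0.3016 bits

D_KL(P||Q) = Σ P(x) log₂(P(x)/Q(x))

Computing term by term:
  P(1)·log₂(P(1)/Q(1)) = 0.4992·log₂(0.4992/0.3102) = 0.34266
  P(2)·log₂(P(2)/Q(2)) = 0.01·log₂(0.01/0.1706) = -0.04093
  P(3)·log₂(P(3)/Q(3)) = 0.0343·log₂(0.0343/0.0099) = 0.06149
  P(4)·log₂(P(4)/Q(4)) = 0.3899·log₂(0.3899/0.3993) = -0.01340
  P(5)·log₂(P(5)/Q(5)) = 0.0666·log₂(0.0666/0.11) = -0.04821

D_KL(P||Q) = 0.34266 - 0.04093 + 0.06149 - 0.01340 - 0.04821 = 0.30161 ≈ 0.3016 bits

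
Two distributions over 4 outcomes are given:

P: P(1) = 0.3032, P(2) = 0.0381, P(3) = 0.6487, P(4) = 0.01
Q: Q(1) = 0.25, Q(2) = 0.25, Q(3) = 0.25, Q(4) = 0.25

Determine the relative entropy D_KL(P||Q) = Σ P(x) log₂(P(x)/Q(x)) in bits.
0.8269 bits

D_KL(P||Q) = Σ P(x) log₂(P(x)/Q(x))

Computing term by term:
  P(1)·log₂(P(1)/Q(1)) = 0.3032·log₂(0.3032/0.25) = 0.08439
  P(2)·log₂(P(2)/Q(2)) = 0.0381·log₂(0.0381/0.25) = -0.10341
  P(3)·log₂(P(3)/Q(3)) = 0.6487·log₂(0.6487/0.25) = 0.89237
  P(4)·log₂(P(4)/Q(4)) = 0.01·log₂(0.01/0.25) = -0.04644

D_KL(P||Q) = 0.08439 - 0.10341 + 0.89237 - 0.04644 = 0.82691 ≈ 0.8269 bits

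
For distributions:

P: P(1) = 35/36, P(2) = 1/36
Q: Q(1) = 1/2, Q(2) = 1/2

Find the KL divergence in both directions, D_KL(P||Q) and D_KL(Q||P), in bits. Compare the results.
D_KL(P||Q) = 0.8169 bits, D_KL(Q||P) = 1.6053 bits. D_KL(Q||P) is larger than D_KL(P||Q) by 0.7884 bits; the two directions differ.

D_KL(P||Q) = Σ P(x) log₂(P(x)/Q(x))

Computing term by term:
  P(1)·log₂(P(1)/Q(1)) = (35/36)·log₂((35/36)/(1/2)) = 0.93271
  P(2)·log₂(P(2)/Q(2)) = (1/36)·log₂((1/36)/(1/2)) = -0.11583

D_KL(P||Q) = 0.93271 - 0.11583 = 0.81688 ≈ 0.8169 bits

D_KL(Q||P) = Σ Q(x) log₂(Q(x)/P(x))

Computing term by term:
  Q(1)·log₂(Q(1)/P(1)) = (1/2)·log₂((1/2)/(35/36)) = -0.47968
  Q(2)·log₂(Q(2)/P(2)) = (1/2)·log₂((1/2)/(1/36)) = 2.08496

D_KL(Q||P) = -0.47968 + 2.08496 = 1.60528 ≈ 1.6053 bits

These are NOT equal (difference: 0.7884 bits). KL divergence is asymmetric: D_KL(P||Q) ≠ D_KL(Q||P) in general.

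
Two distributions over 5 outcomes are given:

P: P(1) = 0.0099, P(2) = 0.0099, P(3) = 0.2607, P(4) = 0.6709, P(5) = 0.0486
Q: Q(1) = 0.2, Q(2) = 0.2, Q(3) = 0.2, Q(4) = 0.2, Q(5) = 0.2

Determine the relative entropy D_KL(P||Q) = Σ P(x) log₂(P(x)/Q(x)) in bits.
1.0861 bits

D_KL(P||Q) = Σ P(x) log₂(P(x)/Q(x))

Computing term by term:
  P(1)·log₂(P(1)/Q(1)) = 0.0099·log₂(0.0099/0.2) = -0.04293
  P(2)·log₂(P(2)/Q(2)) = 0.0099·log₂(0.0099/0.2) = -0.04293
  P(3)·log₂(P(3)/Q(3)) = 0.2607·log₂(0.2607/0.2) = 0.09969
  P(4)·log₂(P(4)/Q(4)) = 0.6709·log₂(0.6709/0.2) = 1.17146
  P(5)·log₂(P(5)/Q(5)) = 0.0486·log₂(0.0486/0.2) = -0.09919

D_KL(P||Q) = -0.04293 - 0.04293 + 0.09969 + 1.17146 - 0.09919 = 1.08610 ≈ 1.0861 bits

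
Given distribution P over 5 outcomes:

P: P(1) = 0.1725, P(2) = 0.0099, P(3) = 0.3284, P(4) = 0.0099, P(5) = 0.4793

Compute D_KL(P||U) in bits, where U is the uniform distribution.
0.7166 bits

U(i) = 1/5 for all i

D_KL(P||U) = Σ P(x) log₂(P(x) / (1/5))
           = Σ P(x) log₂(P(x)) + log₂(5)
           = log₂(5) - H(P)

H(P) = -Σ P(x) log₂(P(x)):
  -P(1)·log₂(P(1)) = -(0.1725)·log₂(0.1725) = 0.43734
  -P(2)·log₂(P(2)) = -(0.0099)·log₂(0.0099) = 0.06592
  -P(3)·log₂(P(3)) = -(0.3284)·log₂(0.3284) = 0.52757
  -P(4)·log₂(P(4)) = -(0.0099)·log₂(0.0099) = 0.06592
  -P(5)·log₂(P(5)) = -(0.4793)·log₂(0.4793) = 0.50854
H(P) = 0.43734 + 0.06592 + 0.52757 + 0.06592 + 0.50854 = 1.60529 bits

log₂(5) = 2.32193 bits

D_KL(P||U) = 2.32193 - 1.60529 = 0.71664 ≈ 0.7166 bits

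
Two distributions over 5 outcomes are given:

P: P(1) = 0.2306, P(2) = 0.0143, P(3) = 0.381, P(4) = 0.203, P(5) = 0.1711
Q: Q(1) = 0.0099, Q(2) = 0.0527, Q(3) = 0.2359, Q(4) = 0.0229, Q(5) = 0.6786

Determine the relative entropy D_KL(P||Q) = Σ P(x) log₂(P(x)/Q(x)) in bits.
1.5829 bits

D_KL(P||Q) = Σ P(x) log₂(P(x)/Q(x))

Computing term by term:
  P(1)·log₂(P(1)/Q(1)) = 0.2306·log₂(0.2306/0.0099) = 1.04734
  P(2)·log₂(P(2)/Q(2)) = 0.0143·log₂(0.0143/0.0527) = -0.02691
  P(3)·log₂(P(3)/Q(3)) = 0.381·log₂(0.381/0.2359) = 0.26351
  P(4)·log₂(P(4)/Q(4)) = 0.203·log₂(0.203/0.0229) = 0.63906
  P(5)·log₂(P(5)/Q(5)) = 0.1711·log₂(0.1711/0.6786) = -0.34010

D_KL(P||Q) = 1.04734 - 0.02691 + 0.26351 + 0.63906 - 0.34010 = 1.58290 ≈ 1.5829 bits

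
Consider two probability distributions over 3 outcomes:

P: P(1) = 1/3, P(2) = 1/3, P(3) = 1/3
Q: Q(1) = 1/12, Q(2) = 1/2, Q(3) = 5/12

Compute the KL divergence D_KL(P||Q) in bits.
0.3644 bits

D_KL(P||Q) = Σ P(x) log₂(P(x)/Q(x))

Computing term by term:
  P(1)·log₂(P(1)/Q(1)) = (1/3)·log₂((1/3)/(1/12)) = 0.66667
  P(2)·log₂(P(2)/Q(2)) = (1/3)·log₂((1/3)/(1/2)) = -0.19499
  P(3)·log₂(P(3)/Q(3)) = (1/3)·log₂((1/3)/(5/12)) = -0.10731

D_KL(P||Q) = 0.66667 - 0.19499 - 0.10731 = 0.36437 ≈ 0.3644 bits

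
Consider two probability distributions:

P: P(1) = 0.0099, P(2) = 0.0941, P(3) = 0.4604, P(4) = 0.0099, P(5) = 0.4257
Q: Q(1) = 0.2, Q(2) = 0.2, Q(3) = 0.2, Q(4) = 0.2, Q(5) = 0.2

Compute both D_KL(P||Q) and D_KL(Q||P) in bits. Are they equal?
D_KL(P||Q) = 0.8295 bits, D_KL(Q||P) = 1.4936 bits. No, they are not equal.

D_KL(P||Q) = Σ P(x) log₂(P(x)/Q(x))

Computing term by term:
  P(1)·log₂(P(1)/Q(1)) = 0.0099·log₂(0.0099/0.2) = -0.04293
  P(2)·log₂(P(2)/Q(2)) = 0.0941·log₂(0.0941/0.2) = -0.10236
  P(3)·log₂(P(3)/Q(3)) = 0.4604·log₂(0.4604/0.2) = 0.55381
  P(4)·log₂(P(4)/Q(4)) = 0.0099·log₂(0.0099/0.2) = -0.04293
  P(5)·log₂(P(5)/Q(5)) = 0.4257·log₂(0.4257/0.2) = 0.46394

D_KL(P||Q) = -0.04293 - 0.10236 + 0.55381 - 0.04293 + 0.46394 = 0.82953 ≈ 0.8295 bits

D_KL(Q||P) = Σ Q(x) log₂(Q(x)/P(x))

Computing term by term:
  Q(1)·log₂(Q(1)/P(1)) = 0.2·log₂(0.2/0.0099) = 0.86729
  Q(2)·log₂(Q(2)/P(2)) = 0.2·log₂(0.2/0.0941) = 0.21755
  Q(3)·log₂(Q(3)/P(3)) = 0.2·log₂(0.2/0.4604) = -0.24058
  Q(4)·log₂(Q(4)/P(4)) = 0.2·log₂(0.2/0.0099) = 0.86729
  Q(5)·log₂(Q(5)/P(5)) = 0.2·log₂(0.2/0.4257) = -0.21797

D_KL(Q||P) = 0.86729 + 0.21755 - 0.24058 + 0.86729 - 0.21797 = 1.49358 ≈ 1.4936 bits

These are NOT equal (difference: 0.6641 bits). KL divergence is asymmetric: D_KL(P||Q) ≠ D_KL(Q||P) in general.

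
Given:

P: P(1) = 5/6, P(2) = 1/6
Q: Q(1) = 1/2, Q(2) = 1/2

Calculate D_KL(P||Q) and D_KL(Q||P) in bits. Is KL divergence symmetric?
D_KL(P||Q) = 0.3500 bits, D_KL(Q||P) = 0.4240 bits. No, KL divergence is not symmetric.

D_KL(P||Q) = Σ P(x) log₂(P(x)/Q(x))

Computing term by term:
  P(1)·log₂(P(1)/Q(1)) = (5/6)·log₂((5/6)/(1/2)) = 0.61414
  P(2)·log₂(P(2)/Q(2)) = (1/6)·log₂((1/6)/(1/2)) = -0.26416

D_KL(P||Q) = 0.61414 - 0.26416 = 0.34998 ≈ 0.3500 bits

D_KL(Q||P) = Σ Q(x) log₂(Q(x)/P(x))

Computing term by term:
  Q(1)·log₂(Q(1)/P(1)) = (1/2)·log₂((1/2)/(5/6)) = -0.36848
  Q(2)·log₂(Q(2)/P(2)) = (1/2)·log₂((1/2)/(1/6)) = 0.79248

D_KL(Q||P) = -0.36848 + 0.79248 = 0.42400 ≈ 0.4240 bits

These are NOT equal (difference: 0.0740 bits). KL divergence is asymmetric: D_KL(P||Q) ≠ D_KL(Q||P) in general.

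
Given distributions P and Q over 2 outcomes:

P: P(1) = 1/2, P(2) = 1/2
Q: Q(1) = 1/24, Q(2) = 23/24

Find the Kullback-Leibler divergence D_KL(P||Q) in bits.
1.3232 bits

D_KL(P||Q) = Σ P(x) log₂(P(x)/Q(x))

Computing term by term:
  P(1)·log₂(P(1)/Q(1)) = (1/2)·log₂((1/2)/(1/24)) = 1.79248
  P(2)·log₂(P(2)/Q(2)) = (1/2)·log₂((1/2)/(23/24)) = -0.46930

D_KL(P||Q) = 1.79248 - 0.46930 = 1.32318 ≈ 1.3232 bits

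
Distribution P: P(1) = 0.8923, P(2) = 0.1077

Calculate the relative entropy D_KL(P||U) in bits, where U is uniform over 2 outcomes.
0.5071 bits

U(i) = 1/2 for all i

D_KL(P||U) = Σ P(x) log₂(P(x) / (1/2))
           = Σ P(x) log₂(P(x)) + log₂(2)
           = log₂(2) - H(P)

H(P) = -Σ P(x) log₂(P(x)):
  -P(1)·log₂(P(1)) = -(0.8923)·log₂(0.8923) = 0.14669
  -P(2)·log₂(P(2)) = -(0.1077)·log₂(0.1077) = 0.34625
H(P) = 0.14669 + 0.34625 = 0.49294 bits

log₂(2) = 1.00000 bits

D_KL(P||U) = 1.00000 - 0.49294 = 0.50706 ≈ 0.5071 bits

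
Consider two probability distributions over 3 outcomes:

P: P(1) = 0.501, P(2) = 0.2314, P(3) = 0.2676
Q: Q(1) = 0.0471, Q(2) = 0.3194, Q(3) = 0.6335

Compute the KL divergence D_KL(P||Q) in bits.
1.2686 bits

D_KL(P||Q) = Σ P(x) log₂(P(x)/Q(x))

Computing term by term:
  P(1)·log₂(P(1)/Q(1)) = 0.501·log₂(0.501/0.0471) = 1.70892
  P(2)·log₂(P(2)/Q(2)) = 0.2314·log₂(0.2314/0.3194) = -0.10760
  P(3)·log₂(P(3)/Q(3)) = 0.2676·log₂(0.2676/0.6335) = -0.33270

D_KL(P||Q) = 1.70892 - 0.10760 - 0.33270 = 1.26862 ≈ 1.2686 bits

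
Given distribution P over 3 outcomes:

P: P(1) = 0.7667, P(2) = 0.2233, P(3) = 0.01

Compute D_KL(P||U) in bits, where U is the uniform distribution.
0.7417 bits

U(i) = 1/3 for all i

D_KL(P||U) = Σ P(x) log₂(P(x) / (1/3))
           = Σ P(x) log₂(P(x)) + log₂(3)
           = log₂(3) - H(P)

H(P) = -Σ P(x) log₂(P(x)):
  -P(1)·log₂(P(1)) = -(0.7667)·log₂(0.7667) = 0.29385
  -P(2)·log₂(P(2)) = -(0.2233)·log₂(0.2233) = 0.48299
  -P(3)·log₂(P(3)) = -(0.01)·log₂(0.01) = 0.06644
H(P) = 0.29385 + 0.48299 + 0.06644 = 0.84328 bits

log₂(3) = 1.58496 bits

D_KL(P||U) = 1.58496 - 0.84328 = 0.74168 ≈ 0.7417 bits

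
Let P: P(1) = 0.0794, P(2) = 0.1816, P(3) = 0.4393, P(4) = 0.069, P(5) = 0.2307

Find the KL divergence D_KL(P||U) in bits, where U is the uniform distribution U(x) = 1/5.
0.3092 bits

U(i) = 1/5 for all i

D_KL(P||U) = Σ P(x) log₂(P(x) / (1/5))
           = Σ P(x) log₂(P(x)) + log₂(5)
           = log₂(5) - H(P)

H(P) = -Σ P(x) log₂(P(x)):
  -P(1)·log₂(P(1)) = -(0.0794)·log₂(0.0794) = 0.29018
  -P(2)·log₂(P(2)) = -(0.1816)·log₂(0.1816) = 0.44695
  -P(3)·log₂(P(3)) = -(0.4393)·log₂(0.4393) = 0.52133
  -P(4)·log₂(P(4)) = -(0.069)·log₂(0.069) = 0.26615
  -P(5)·log₂(P(5)) = -(0.2307)·log₂(0.2307) = 0.48814
H(P) = 0.29018 + 0.44695 + 0.52133 + 0.26615 + 0.48814 = 2.01275 bits

log₂(5) = 2.32193 bits

D_KL(P||U) = 2.32193 - 2.01275 = 0.30918 ≈ 0.3092 bits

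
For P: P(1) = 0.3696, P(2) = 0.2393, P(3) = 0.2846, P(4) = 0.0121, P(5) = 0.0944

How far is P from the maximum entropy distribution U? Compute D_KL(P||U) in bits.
0.3830 bits

U(i) = 1/5 for all i

D_KL(P||U) = Σ P(x) log₂(P(x) / (1/5))
           = Σ P(x) log₂(P(x)) + log₂(5)
           = log₂(5) - H(P)

H(P) = -Σ P(x) log₂(P(x)):
  -P(1)·log₂(P(1)) = -(0.3696)·log₂(0.3696) = 0.53073
  -P(2)·log₂(P(2)) = -(0.2393)·log₂(0.2393) = 0.49370
  -P(3)·log₂(P(3)) = -(0.2846)·log₂(0.2846) = 0.51598
  -P(4)·log₂(P(4)) = -(0.0121)·log₂(0.0121) = 0.07706
  -P(5)·log₂(P(5)) = -(0.0944)·log₂(0.0944) = 0.32144
H(P) = 0.53073 + 0.49370 + 0.51598 + 0.07706 + 0.32144 = 1.93891 bits

log₂(5) = 2.32193 bits

D_KL(P||U) = 2.32193 - 1.93891 = 0.38302 ≈ 0.3830 bits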